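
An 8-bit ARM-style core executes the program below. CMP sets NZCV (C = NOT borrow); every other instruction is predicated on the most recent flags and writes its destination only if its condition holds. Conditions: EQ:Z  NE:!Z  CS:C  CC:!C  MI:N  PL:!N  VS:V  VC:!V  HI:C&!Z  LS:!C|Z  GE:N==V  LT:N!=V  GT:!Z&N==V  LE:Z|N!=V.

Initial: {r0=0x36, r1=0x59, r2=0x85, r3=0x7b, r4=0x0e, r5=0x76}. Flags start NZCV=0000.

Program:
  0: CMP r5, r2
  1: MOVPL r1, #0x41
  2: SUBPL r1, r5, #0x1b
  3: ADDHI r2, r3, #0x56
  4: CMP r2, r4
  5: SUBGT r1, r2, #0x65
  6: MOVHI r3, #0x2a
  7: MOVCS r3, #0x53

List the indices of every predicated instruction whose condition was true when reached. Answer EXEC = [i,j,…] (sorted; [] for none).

EXEC = [6,7]

0: ✓ CMP  NZCV=1001
1: · MOVPL
2: · SUBPL
3: · ADDHI
4: ✓ CMP  NZCV=0011
5: · SUBGT
6: ✓ MOVHI  r3←0x2a
7: ✓ MOVCS  r3←0x53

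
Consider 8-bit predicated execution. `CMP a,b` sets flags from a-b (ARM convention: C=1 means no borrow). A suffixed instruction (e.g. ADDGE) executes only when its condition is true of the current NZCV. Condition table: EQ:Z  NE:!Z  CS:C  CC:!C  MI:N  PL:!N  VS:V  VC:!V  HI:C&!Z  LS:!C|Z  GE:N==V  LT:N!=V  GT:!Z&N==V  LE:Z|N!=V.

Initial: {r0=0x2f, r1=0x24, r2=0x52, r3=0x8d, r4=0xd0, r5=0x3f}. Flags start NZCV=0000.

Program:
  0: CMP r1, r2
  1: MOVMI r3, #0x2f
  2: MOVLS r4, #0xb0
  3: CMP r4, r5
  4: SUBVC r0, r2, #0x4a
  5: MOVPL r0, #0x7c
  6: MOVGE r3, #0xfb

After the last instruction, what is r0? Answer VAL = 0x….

VAL = 0x7c

[0] flags=1000 → (cmp)
[1] flags=1000 MI?T → r3=0x2f
[2] flags=1000 LS?T → r4=0xb0
[3] flags=0011 → (cmp)
[4] flags=0011 VC?F → skip
[5] flags=0011 PL?T → r0=0x7c
[6] flags=0011 GE?F → skip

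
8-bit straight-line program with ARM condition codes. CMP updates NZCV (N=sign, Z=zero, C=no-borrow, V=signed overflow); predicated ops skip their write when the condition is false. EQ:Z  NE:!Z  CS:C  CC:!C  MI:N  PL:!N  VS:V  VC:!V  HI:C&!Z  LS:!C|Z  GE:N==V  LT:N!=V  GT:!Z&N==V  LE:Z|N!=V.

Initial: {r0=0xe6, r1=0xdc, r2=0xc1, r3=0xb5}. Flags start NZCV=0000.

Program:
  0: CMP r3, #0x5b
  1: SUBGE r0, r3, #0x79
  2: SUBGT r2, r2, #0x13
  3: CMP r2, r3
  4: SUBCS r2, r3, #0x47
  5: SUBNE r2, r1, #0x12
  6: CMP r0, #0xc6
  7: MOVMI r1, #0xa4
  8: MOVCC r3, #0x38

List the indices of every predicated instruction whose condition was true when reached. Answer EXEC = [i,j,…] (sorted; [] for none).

EXEC = [4,5]

[0] flags=0011 → (cmp)
[1] flags=0011 GE?F → skip
[2] flags=0011 GT?F → skip
[3] flags=0010 → (cmp)
[4] flags=0010 CS?T → r2=0x6e
[5] flags=0010 NE?T → r2=0xca
[6] flags=0010 → (cmp)
[7] flags=0010 MI?F → skip
[8] flags=0010 CC?F → skip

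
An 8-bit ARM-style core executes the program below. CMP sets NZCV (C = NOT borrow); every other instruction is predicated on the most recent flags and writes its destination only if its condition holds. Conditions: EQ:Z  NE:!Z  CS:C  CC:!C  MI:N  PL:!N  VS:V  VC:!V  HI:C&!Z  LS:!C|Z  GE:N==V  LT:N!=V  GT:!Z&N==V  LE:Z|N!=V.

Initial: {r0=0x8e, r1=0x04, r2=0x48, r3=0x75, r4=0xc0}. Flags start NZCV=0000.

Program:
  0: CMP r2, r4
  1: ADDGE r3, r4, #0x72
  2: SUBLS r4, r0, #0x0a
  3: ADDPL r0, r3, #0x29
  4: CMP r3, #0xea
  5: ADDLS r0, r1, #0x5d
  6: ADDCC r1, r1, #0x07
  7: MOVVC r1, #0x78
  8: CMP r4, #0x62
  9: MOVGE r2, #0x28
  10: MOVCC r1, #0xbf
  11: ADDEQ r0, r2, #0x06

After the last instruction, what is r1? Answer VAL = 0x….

VAL = 0x78

[0] flags=1001 → (cmp)
[1] flags=1001 GE?T → r3=0x32
[2] flags=1001 LS?T → r4=0x84
[3] flags=1001 PL?F → skip
[4] flags=0000 → (cmp)
[5] flags=0000 LS?T → r0=0x61
[6] flags=0000 CC?T → r1=0x0b
[7] flags=0000 VC?T → r1=0x78
[8] flags=0011 → (cmp)
[9] flags=0011 GE?F → skip
[10] flags=0011 CC?F → skip
[11] flags=0011 EQ?F → skip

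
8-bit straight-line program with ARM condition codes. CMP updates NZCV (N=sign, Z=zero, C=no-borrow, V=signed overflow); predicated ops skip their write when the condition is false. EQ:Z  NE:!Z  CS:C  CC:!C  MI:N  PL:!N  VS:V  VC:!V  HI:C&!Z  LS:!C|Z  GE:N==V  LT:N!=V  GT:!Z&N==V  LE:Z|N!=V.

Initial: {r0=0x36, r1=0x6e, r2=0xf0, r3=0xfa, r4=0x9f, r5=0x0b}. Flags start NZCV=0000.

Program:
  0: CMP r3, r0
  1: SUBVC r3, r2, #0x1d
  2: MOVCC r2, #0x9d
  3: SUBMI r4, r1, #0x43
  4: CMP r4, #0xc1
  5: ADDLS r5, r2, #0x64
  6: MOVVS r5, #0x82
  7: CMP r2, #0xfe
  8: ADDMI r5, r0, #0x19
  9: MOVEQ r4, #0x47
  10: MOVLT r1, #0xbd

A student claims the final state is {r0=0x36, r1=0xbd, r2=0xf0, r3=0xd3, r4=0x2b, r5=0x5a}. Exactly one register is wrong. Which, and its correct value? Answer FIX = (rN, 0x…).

FIX = (r5, 0x4f)

[0] flags=1010 → (cmp)
[1] flags=1010 VC?T → r3=0xd3
[2] flags=1010 CC?F → skip
[3] flags=1010 MI?T → r4=0x2b
[4] flags=0000 → (cmp)
[5] flags=0000 LS?T → r5=0x54
[6] flags=0000 VS?F → skip
[7] flags=1000 → (cmp)
[8] flags=1000 MI?T → r5=0x4f
[9] flags=1000 EQ?F → skip
[10] flags=1000 LT?T → r1=0xbd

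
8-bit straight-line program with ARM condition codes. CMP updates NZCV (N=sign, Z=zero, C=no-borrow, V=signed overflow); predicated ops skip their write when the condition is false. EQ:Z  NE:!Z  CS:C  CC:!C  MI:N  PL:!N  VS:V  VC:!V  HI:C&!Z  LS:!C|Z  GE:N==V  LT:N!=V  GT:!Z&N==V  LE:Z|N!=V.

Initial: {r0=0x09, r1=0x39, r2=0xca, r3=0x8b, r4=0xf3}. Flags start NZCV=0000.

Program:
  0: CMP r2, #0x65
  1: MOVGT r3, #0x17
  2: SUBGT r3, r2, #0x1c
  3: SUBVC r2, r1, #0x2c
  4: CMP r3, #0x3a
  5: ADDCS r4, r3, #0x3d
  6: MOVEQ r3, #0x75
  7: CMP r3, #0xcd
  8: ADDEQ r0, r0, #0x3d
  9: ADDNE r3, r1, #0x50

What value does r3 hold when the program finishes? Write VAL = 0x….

VAL = 0x89

[0] flags=0011 → (cmp)
[1] flags=0011 GT?F → skip
[2] flags=0011 GT?F → skip
[3] flags=0011 VC?F → skip
[4] flags=0011 → (cmp)
[5] flags=0011 CS?T → r4=0xc8
[6] flags=0011 EQ?F → skip
[7] flags=1000 → (cmp)
[8] flags=1000 EQ?F → skip
[9] flags=1000 NE?T → r3=0x89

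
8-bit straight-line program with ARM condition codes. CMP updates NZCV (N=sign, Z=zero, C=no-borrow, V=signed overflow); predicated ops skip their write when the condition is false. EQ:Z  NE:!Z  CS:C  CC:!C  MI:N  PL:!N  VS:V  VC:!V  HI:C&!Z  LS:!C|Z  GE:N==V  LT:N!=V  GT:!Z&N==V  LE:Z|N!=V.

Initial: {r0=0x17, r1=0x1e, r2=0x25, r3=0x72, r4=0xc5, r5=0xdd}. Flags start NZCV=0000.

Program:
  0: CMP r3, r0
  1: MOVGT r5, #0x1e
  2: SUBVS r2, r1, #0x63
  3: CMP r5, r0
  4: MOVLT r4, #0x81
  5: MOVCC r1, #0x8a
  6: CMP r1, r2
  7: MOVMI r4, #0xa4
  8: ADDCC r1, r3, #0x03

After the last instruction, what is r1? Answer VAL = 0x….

[0] flags=0010 → (cmp)
[1] flags=0010 GT?T → r5=0x1e
[2] flags=0010 VS?F → skip
[3] flags=0010 → (cmp)
[4] flags=0010 LT?F → skip
[5] flags=0010 CC?F → skip
[6] flags=1000 → (cmp)
[7] flags=1000 MI?T → r4=0xa4
[8] flags=1000 CC?T → r1=0x75

VAL = 0x75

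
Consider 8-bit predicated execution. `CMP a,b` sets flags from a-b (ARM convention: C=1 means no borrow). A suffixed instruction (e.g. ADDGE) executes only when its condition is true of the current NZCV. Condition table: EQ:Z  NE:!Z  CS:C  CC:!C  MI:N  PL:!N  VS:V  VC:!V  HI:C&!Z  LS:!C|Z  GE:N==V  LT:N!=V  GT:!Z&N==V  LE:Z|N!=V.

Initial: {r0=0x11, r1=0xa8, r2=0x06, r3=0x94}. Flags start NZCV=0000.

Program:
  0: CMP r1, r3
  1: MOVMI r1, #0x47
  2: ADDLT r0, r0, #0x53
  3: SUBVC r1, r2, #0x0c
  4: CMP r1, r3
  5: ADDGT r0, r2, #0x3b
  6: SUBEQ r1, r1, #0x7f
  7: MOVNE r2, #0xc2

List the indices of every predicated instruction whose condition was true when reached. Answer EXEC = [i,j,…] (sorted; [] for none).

EXEC = [3,5,7]

[0] flags=0010 → (cmp)
[1] flags=0010 MI?F → skip
[2] flags=0010 LT?F → skip
[3] flags=0010 VC?T → r1=0xfa
[4] flags=0010 → (cmp)
[5] flags=0010 GT?T → r0=0x41
[6] flags=0010 EQ?F → skip
[7] flags=0010 NE?T → r2=0xc2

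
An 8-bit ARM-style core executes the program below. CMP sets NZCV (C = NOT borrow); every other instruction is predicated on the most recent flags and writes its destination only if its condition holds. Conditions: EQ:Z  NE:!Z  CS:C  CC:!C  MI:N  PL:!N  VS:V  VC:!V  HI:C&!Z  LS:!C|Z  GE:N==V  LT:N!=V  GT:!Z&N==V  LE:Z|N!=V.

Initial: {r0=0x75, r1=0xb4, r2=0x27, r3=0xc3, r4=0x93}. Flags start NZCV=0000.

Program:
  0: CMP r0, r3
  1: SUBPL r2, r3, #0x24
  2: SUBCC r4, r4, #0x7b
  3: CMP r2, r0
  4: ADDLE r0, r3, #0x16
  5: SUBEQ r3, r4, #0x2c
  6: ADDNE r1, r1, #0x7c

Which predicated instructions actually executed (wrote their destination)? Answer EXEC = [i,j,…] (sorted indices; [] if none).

0: ✓ CMP  NZCV=1001
1: · SUBPL
2: ✓ SUBCC  r4←0x18
3: ✓ CMP  NZCV=1000
4: ✓ ADDLE  r0←0xd9
5: · SUBEQ
6: ✓ ADDNE  r1←0x30

EXEC = [2,4,6]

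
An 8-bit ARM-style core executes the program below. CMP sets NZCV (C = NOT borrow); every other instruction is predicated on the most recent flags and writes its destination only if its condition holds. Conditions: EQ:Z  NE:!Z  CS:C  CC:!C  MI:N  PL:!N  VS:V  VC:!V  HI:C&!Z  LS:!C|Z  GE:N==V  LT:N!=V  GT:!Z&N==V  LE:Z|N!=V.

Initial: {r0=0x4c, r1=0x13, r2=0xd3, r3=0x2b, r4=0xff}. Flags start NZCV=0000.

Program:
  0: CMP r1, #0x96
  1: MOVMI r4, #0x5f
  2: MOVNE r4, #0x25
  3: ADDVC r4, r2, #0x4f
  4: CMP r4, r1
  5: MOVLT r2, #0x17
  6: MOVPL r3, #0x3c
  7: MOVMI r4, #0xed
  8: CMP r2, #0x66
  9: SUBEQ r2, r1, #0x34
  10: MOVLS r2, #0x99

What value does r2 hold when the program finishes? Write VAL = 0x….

VAL = 0xd3

[0] flags=0000 → (cmp)
[1] flags=0000 MI?F → skip
[2] flags=0000 NE?T → r4=0x25
[3] flags=0000 VC?T → r4=0x22
[4] flags=0010 → (cmp)
[5] flags=0010 LT?F → skip
[6] flags=0010 PL?T → r3=0x3c
[7] flags=0010 MI?F → skip
[8] flags=0011 → (cmp)
[9] flags=0011 EQ?F → skip
[10] flags=0011 LS?F → skip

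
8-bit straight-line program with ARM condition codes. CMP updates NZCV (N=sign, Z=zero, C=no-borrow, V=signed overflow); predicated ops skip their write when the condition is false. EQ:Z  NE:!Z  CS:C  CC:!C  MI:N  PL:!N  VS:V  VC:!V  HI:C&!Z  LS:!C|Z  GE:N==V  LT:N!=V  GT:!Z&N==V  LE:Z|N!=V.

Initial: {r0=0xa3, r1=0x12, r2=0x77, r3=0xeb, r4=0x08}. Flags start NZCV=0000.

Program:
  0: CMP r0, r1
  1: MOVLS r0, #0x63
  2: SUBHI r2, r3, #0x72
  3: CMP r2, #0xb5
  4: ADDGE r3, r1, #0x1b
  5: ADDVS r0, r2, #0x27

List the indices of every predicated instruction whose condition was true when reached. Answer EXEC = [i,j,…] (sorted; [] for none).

EXEC = [2,4,5]

[0] flags=1010 → (cmp)
[1] flags=1010 LS?F → skip
[2] flags=1010 HI?T → r2=0x79
[3] flags=1001 → (cmp)
[4] flags=1001 GE?T → r3=0x2d
[5] flags=1001 VS?T → r0=0xa0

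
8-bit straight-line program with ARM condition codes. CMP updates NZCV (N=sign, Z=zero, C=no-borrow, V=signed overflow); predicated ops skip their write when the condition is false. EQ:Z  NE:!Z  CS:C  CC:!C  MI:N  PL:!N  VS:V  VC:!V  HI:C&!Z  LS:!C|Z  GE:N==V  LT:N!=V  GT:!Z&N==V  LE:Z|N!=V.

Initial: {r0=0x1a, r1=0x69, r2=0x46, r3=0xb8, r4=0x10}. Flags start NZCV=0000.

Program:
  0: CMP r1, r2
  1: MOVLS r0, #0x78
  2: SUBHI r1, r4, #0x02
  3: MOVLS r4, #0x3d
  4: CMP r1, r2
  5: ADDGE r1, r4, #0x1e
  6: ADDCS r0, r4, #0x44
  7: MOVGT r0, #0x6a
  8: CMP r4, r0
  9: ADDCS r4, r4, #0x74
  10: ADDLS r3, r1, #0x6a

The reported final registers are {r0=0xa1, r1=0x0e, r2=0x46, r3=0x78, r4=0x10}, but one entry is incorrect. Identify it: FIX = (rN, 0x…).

FIX = (r0, 0x1a)

0: ✓ CMP  NZCV=0010
1: · MOVLS
2: ✓ SUBHI  r1←0x0e
3: · MOVLS
4: ✓ CMP  NZCV=1000
5: · ADDGE
6: · ADDCS
7: · MOVGT
8: ✓ CMP  NZCV=1000
9: · ADDCS
10: ✓ ADDLS  r3←0x78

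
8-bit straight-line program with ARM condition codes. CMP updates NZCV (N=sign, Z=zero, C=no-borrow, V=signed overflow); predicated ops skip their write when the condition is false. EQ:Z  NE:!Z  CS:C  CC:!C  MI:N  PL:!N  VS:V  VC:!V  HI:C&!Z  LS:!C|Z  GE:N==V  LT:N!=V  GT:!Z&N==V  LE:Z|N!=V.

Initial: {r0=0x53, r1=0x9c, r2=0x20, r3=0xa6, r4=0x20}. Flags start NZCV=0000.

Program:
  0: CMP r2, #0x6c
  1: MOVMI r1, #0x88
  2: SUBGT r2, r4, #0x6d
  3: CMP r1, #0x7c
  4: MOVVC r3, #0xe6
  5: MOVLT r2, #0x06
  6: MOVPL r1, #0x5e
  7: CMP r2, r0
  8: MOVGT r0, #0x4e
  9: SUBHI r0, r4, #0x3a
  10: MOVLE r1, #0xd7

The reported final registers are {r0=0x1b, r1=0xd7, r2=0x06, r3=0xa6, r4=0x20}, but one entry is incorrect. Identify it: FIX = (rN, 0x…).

[0] flags=1000 → (cmp)
[1] flags=1000 MI?T → r1=0x88
[2] flags=1000 GT?F → skip
[3] flags=0011 → (cmp)
[4] flags=0011 VC?F → skip
[5] flags=0011 LT?T → r2=0x06
[6] flags=0011 PL?T → r1=0x5e
[7] flags=1000 → (cmp)
[8] flags=1000 GT?F → skip
[9] flags=1000 HI?F → skip
[10] flags=1000 LE?T → r1=0xd7

FIX = (r0, 0x53)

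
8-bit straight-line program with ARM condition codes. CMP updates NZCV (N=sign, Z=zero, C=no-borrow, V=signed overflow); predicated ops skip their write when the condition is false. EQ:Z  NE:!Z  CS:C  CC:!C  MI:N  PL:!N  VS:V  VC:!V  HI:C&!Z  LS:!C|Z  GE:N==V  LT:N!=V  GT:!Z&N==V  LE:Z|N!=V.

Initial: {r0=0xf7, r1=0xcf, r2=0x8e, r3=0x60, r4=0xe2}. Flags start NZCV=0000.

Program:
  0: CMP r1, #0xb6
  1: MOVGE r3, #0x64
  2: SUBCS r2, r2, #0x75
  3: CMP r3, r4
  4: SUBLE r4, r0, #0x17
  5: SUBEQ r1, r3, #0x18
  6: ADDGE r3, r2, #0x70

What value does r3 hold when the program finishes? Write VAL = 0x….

[0] flags=0010 → (cmp)
[1] flags=0010 GE?T → r3=0x64
[2] flags=0010 CS?T → r2=0x19
[3] flags=1001 → (cmp)
[4] flags=1001 LE?F → skip
[5] flags=1001 EQ?F → skip
[6] flags=1001 GE?T → r3=0x89

VAL = 0x89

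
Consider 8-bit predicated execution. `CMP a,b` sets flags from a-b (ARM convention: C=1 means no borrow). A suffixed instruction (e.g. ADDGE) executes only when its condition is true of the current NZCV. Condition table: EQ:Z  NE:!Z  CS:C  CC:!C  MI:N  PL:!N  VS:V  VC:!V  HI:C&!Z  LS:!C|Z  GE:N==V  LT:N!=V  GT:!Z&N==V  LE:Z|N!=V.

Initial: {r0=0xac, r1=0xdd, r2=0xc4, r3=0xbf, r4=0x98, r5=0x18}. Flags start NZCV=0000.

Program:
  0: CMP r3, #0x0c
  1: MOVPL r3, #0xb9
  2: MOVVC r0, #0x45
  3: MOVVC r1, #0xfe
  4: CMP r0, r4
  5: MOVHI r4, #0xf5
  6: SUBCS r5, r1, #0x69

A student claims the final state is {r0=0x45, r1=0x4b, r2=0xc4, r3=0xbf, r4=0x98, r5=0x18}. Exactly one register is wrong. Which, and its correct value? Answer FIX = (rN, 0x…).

[0] flags=1010 → (cmp)
[1] flags=1010 PL?F → skip
[2] flags=1010 VC?T → r0=0x45
[3] flags=1010 VC?T → r1=0xfe
[4] flags=1001 → (cmp)
[5] flags=1001 HI?F → skip
[6] flags=1001 CS?F → skip

FIX = (r1, 0xfe)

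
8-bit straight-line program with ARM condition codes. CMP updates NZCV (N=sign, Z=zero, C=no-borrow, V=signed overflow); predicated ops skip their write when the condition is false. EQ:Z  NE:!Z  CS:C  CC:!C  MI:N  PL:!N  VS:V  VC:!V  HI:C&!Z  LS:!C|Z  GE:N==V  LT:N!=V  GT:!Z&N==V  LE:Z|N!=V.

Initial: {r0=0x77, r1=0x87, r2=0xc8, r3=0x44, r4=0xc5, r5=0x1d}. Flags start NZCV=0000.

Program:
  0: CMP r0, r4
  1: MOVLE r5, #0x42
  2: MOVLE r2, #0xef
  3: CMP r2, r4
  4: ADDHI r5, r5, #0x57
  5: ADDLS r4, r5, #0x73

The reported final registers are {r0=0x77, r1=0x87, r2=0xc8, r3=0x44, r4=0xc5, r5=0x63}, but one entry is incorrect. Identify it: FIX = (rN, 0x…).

FIX = (r5, 0x74)

0: ✓ CMP  NZCV=1001
1: · MOVLE
2: · MOVLE
3: ✓ CMP  NZCV=0010
4: ✓ ADDHI  r5←0x74
5: · ADDLS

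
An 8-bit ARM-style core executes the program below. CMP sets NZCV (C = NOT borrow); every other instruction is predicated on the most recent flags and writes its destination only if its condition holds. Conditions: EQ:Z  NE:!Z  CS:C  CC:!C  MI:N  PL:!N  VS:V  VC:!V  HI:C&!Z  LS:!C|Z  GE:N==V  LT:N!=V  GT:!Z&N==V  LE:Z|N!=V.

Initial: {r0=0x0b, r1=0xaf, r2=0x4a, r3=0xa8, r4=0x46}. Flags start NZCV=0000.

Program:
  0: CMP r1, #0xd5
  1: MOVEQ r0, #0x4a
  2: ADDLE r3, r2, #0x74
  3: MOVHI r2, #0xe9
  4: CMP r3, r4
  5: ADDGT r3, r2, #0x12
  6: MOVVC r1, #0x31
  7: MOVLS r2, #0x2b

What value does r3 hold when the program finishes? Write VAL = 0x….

0: ✓ CMP  NZCV=1000
1: · MOVEQ
2: ✓ ADDLE  r3←0xbe
3: · MOVHI
4: ✓ CMP  NZCV=0011
5: · ADDGT
6: · MOVVC
7: · MOVLS

VAL = 0xbe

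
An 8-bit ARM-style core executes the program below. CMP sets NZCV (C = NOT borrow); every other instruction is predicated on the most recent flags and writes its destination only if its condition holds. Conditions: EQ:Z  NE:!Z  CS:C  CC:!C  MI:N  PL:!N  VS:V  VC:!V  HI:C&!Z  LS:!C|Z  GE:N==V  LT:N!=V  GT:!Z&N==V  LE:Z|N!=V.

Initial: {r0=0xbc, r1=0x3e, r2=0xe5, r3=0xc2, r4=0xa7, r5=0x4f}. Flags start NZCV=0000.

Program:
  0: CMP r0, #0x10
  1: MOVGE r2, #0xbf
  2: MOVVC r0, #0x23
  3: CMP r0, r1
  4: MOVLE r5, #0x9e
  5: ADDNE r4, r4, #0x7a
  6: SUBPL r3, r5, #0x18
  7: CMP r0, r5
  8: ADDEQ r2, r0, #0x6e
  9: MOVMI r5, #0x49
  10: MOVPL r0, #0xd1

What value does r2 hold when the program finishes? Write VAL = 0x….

VAL = 0xe5

0: ✓ CMP  NZCV=1010
1: · MOVGE
2: ✓ MOVVC  r0←0x23
3: ✓ CMP  NZCV=1000
4: ✓ MOVLE  r5←0x9e
5: ✓ ADDNE  r4←0x21
6: · SUBPL
7: ✓ CMP  NZCV=1001
8: · ADDEQ
9: ✓ MOVMI  r5←0x49
10: · MOVPL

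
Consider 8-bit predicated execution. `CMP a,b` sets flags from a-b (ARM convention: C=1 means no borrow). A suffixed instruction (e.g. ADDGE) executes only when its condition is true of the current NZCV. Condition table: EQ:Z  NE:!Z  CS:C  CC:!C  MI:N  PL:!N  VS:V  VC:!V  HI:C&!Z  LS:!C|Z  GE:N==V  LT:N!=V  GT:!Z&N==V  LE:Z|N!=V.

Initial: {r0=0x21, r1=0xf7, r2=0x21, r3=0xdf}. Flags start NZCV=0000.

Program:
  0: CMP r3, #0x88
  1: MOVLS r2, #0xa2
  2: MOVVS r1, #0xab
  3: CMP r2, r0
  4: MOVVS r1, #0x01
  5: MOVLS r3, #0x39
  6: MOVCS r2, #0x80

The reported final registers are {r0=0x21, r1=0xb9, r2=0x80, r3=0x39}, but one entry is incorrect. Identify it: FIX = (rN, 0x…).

[0] flags=0010 → (cmp)
[1] flags=0010 LS?F → skip
[2] flags=0010 VS?F → skip
[3] flags=0110 → (cmp)
[4] flags=0110 VS?F → skip
[5] flags=0110 LS?T → r3=0x39
[6] flags=0110 CS?T → r2=0x80

FIX = (r1, 0xf7)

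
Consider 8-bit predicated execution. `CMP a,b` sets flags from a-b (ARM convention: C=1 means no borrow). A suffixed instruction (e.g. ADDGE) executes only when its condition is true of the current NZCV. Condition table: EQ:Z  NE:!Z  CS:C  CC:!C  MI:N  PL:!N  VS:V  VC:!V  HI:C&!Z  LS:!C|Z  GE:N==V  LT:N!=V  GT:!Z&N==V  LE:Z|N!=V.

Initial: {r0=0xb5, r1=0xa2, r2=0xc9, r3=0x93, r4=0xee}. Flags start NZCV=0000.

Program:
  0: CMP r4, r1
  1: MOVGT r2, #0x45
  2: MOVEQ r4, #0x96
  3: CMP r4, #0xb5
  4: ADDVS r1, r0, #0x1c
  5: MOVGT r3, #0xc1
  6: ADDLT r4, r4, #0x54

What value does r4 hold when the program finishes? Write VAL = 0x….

VAL = 0xee

[0] flags=0010 → (cmp)
[1] flags=0010 GT?T → r2=0x45
[2] flags=0010 EQ?F → skip
[3] flags=0010 → (cmp)
[4] flags=0010 VS?F → skip
[5] flags=0010 GT?T → r3=0xc1
[6] flags=0010 LT?F → skip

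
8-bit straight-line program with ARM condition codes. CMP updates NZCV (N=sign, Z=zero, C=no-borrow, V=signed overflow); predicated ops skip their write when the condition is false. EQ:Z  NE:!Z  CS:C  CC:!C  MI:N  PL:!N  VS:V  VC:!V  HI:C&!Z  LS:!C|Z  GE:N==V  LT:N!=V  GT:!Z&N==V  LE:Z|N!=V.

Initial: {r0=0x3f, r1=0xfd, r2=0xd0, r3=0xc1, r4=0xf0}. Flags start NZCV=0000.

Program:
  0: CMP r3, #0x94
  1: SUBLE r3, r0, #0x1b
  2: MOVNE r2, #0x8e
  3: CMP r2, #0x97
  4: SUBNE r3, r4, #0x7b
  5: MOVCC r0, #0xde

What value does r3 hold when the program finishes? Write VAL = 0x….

VAL = 0x75

0: ✓ CMP  NZCV=0010
1: · SUBLE
2: ✓ MOVNE  r2←0x8e
3: ✓ CMP  NZCV=1000
4: ✓ SUBNE  r3←0x75
5: ✓ MOVCC  r0←0xde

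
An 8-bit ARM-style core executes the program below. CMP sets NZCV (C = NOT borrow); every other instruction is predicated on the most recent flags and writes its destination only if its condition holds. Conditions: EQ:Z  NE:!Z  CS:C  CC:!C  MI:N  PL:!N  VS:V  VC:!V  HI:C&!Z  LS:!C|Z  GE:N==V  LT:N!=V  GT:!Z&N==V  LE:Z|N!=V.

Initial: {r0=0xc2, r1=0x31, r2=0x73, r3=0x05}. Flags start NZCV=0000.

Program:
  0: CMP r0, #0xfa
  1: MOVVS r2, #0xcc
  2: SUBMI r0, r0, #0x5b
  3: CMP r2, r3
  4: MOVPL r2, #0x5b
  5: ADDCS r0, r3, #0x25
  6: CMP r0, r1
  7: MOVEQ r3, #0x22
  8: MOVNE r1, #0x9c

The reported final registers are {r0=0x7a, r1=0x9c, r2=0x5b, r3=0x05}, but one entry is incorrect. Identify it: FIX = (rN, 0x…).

[0] flags=1000 → (cmp)
[1] flags=1000 VS?F → skip
[2] flags=1000 MI?T → r0=0x67
[3] flags=0010 → (cmp)
[4] flags=0010 PL?T → r2=0x5b
[5] flags=0010 CS?T → r0=0x2a
[6] flags=1000 → (cmp)
[7] flags=1000 EQ?F → skip
[8] flags=1000 NE?T → r1=0x9c

FIX = (r0, 0x2a)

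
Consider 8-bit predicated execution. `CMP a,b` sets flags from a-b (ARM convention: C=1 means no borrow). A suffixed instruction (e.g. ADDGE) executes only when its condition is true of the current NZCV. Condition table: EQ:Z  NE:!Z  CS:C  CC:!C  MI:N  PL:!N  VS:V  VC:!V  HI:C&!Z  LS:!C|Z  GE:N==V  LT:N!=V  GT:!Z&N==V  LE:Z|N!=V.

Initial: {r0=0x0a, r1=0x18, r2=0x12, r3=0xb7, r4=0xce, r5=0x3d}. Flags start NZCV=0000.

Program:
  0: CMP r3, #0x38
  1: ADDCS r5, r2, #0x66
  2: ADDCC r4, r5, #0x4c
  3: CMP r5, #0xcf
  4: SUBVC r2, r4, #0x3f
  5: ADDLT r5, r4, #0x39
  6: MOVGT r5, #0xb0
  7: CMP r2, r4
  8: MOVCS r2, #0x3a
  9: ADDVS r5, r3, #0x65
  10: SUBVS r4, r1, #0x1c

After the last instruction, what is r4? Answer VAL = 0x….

0: ✓ CMP  NZCV=0011
1: ✓ ADDCS  r5←0x78
2: · ADDCC
3: ✓ CMP  NZCV=1001
4: · SUBVC
5: · ADDLT
6: ✓ MOVGT  r5←0xb0
7: ✓ CMP  NZCV=0000
8: · MOVCS
9: · ADDVS
10: · SUBVS

VAL = 0xce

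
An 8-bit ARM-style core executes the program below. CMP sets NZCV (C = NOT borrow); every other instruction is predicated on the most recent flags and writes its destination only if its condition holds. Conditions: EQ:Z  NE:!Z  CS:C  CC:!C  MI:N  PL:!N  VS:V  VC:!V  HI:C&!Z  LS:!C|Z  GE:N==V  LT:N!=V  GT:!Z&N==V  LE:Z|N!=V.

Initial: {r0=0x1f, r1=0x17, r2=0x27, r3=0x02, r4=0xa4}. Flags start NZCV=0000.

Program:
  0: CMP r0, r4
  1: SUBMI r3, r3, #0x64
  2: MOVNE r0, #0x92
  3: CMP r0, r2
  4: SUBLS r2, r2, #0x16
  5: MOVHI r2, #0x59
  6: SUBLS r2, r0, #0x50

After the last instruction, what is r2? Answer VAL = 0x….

VAL = 0x59

[0] flags=0000 → (cmp)
[1] flags=0000 MI?F → skip
[2] flags=0000 NE?T → r0=0x92
[3] flags=0011 → (cmp)
[4] flags=0011 LS?F → skip
[5] flags=0011 HI?T → r2=0x59
[6] flags=0011 LS?F → skip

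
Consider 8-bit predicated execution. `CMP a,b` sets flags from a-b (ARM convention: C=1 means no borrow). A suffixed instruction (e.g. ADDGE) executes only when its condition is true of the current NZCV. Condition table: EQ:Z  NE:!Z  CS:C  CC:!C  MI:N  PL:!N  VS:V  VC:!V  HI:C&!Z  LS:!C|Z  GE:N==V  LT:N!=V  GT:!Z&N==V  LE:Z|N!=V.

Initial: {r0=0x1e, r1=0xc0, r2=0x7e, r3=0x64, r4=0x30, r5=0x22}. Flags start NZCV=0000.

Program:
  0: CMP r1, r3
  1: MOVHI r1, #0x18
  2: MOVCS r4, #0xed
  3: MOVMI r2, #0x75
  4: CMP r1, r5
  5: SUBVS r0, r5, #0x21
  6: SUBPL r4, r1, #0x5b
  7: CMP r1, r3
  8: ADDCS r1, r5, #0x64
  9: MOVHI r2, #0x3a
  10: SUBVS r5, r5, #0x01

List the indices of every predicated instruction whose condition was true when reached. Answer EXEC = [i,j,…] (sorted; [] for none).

0: ✓ CMP  NZCV=0011
1: ✓ MOVHI  r1←0x18
2: ✓ MOVCS  r4←0xed
3: · MOVMI
4: ✓ CMP  NZCV=1000
5: · SUBVS
6: · SUBPL
7: ✓ CMP  NZCV=1000
8: · ADDCS
9: · MOVHI
10: · SUBVS

EXEC = [1,2]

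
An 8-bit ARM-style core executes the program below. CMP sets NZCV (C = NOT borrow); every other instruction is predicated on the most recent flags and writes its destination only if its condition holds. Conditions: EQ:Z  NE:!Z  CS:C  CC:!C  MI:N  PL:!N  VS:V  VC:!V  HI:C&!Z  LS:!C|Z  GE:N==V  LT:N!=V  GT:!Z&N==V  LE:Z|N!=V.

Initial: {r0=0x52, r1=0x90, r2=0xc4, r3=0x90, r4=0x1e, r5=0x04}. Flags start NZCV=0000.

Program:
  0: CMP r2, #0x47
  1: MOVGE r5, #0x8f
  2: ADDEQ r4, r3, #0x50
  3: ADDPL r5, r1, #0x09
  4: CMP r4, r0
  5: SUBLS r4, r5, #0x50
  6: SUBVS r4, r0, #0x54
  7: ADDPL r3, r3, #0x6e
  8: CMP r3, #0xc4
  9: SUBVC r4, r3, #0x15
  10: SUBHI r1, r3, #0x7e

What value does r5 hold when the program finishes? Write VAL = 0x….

VAL = 0x99

[0] flags=0011 → (cmp)
[1] flags=0011 GE?F → skip
[2] flags=0011 EQ?F → skip
[3] flags=0011 PL?T → r5=0x99
[4] flags=1000 → (cmp)
[5] flags=1000 LS?T → r4=0x49
[6] flags=1000 VS?F → skip
[7] flags=1000 PL?F → skip
[8] flags=1000 → (cmp)
[9] flags=1000 VC?T → r4=0x7b
[10] flags=1000 HI?F → skip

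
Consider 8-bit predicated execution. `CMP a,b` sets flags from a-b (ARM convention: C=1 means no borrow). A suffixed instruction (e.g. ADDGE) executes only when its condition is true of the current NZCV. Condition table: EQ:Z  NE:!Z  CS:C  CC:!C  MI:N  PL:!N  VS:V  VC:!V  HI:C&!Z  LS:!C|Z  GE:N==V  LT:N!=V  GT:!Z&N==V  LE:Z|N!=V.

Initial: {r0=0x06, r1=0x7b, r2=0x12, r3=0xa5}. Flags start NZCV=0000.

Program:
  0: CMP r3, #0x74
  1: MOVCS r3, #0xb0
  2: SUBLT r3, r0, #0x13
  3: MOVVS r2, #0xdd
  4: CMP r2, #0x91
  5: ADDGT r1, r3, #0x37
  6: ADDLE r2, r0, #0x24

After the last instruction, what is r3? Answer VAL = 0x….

VAL = 0xf3

[0] flags=0011 → (cmp)
[1] flags=0011 CS?T → r3=0xb0
[2] flags=0011 LT?T → r3=0xf3
[3] flags=0011 VS?T → r2=0xdd
[4] flags=0010 → (cmp)
[5] flags=0010 GT?T → r1=0x2a
[6] flags=0010 LE?F → skip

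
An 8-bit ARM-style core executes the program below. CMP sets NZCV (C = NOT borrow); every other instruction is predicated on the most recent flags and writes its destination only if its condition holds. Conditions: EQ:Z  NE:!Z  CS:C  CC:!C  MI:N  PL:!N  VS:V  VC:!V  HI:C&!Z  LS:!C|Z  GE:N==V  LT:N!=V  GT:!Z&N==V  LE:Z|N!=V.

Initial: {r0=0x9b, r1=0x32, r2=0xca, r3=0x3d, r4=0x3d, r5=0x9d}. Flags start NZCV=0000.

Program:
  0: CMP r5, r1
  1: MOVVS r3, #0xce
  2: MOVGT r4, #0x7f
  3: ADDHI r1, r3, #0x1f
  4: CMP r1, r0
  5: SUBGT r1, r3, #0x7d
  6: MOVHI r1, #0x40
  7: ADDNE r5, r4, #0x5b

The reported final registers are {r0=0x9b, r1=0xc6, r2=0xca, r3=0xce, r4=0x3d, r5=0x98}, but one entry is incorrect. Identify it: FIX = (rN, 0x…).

[0] flags=0011 → (cmp)
[1] flags=0011 VS?T → r3=0xce
[2] flags=0011 GT?F → skip
[3] flags=0011 HI?T → r1=0xed
[4] flags=0010 → (cmp)
[5] flags=0010 GT?T → r1=0x51
[6] flags=0010 HI?T → r1=0x40
[7] flags=0010 NE?T → r5=0x98

FIX = (r1, 0x40)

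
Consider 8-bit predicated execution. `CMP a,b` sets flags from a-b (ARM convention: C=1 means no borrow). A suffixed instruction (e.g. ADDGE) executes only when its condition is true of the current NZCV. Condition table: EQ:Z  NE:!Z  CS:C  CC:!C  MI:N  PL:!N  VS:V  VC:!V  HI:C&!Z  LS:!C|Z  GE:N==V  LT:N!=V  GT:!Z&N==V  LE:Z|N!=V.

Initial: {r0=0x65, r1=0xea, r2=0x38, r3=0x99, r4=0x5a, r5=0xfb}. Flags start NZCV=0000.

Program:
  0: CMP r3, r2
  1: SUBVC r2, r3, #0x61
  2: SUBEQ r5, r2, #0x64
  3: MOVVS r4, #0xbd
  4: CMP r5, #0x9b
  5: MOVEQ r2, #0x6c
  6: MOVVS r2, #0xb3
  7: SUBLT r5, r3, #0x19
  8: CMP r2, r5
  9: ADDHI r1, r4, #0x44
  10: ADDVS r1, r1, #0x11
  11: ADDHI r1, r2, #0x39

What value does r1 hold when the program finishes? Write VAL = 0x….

VAL = 0xea

[0] flags=0011 → (cmp)
[1] flags=0011 VC?F → skip
[2] flags=0011 EQ?F → skip
[3] flags=0011 VS?T → r4=0xbd
[4] flags=0010 → (cmp)
[5] flags=0010 EQ?F → skip
[6] flags=0010 VS?F → skip
[7] flags=0010 LT?F → skip
[8] flags=0000 → (cmp)
[9] flags=0000 HI?F → skip
[10] flags=0000 VS?F → skip
[11] flags=0000 HI?F → skip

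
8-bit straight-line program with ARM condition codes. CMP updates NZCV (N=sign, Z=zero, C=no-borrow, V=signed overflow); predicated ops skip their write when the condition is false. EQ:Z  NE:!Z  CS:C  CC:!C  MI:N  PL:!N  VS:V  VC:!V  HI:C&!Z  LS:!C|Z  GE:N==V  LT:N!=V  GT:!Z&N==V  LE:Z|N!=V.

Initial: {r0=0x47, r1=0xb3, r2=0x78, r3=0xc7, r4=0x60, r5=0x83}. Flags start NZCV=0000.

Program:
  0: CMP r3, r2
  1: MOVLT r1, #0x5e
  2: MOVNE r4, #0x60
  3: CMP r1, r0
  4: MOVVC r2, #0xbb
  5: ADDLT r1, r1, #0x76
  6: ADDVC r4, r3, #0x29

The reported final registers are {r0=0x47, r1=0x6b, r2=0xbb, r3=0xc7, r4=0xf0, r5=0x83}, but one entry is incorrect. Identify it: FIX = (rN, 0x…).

0: ✓ CMP  NZCV=0011
1: ✓ MOVLT  r1←0x5e
2: ✓ MOVNE  r4←0x60
3: ✓ CMP  NZCV=0010
4: ✓ MOVVC  r2←0xbb
5: · ADDLT
6: ✓ ADDVC  r4←0xf0

FIX = (r1, 0x5e)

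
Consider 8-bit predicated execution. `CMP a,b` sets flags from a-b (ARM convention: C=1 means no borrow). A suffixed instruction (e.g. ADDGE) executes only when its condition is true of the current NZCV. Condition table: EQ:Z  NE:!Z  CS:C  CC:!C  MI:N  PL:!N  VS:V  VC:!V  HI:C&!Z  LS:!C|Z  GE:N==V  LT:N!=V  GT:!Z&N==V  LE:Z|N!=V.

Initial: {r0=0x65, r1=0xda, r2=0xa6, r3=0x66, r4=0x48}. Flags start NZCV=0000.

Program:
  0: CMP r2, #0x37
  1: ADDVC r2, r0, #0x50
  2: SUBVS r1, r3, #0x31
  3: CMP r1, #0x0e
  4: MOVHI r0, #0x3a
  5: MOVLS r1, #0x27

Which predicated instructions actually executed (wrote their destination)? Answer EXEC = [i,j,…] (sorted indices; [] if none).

EXEC = [2,4]

[0] flags=0011 → (cmp)
[1] flags=0011 VC?F → skip
[2] flags=0011 VS?T → r1=0x35
[3] flags=0010 → (cmp)
[4] flags=0010 HI?T → r0=0x3a
[5] flags=0010 LS?F → skip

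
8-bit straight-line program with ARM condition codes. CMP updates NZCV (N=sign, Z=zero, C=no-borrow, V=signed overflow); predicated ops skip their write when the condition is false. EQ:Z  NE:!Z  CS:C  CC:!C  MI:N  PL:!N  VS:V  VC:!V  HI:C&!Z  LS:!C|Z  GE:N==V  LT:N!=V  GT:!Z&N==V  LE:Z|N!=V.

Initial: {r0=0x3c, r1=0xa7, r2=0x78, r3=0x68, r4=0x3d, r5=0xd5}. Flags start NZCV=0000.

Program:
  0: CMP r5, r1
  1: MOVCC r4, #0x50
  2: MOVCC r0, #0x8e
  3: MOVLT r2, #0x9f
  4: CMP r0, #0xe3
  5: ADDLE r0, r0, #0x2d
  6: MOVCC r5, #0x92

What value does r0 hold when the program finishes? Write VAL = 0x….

[0] flags=0010 → (cmp)
[1] flags=0010 CC?F → skip
[2] flags=0010 CC?F → skip
[3] flags=0010 LT?F → skip
[4] flags=0000 → (cmp)
[5] flags=0000 LE?F → skip
[6] flags=0000 CC?T → r5=0x92

VAL = 0x3c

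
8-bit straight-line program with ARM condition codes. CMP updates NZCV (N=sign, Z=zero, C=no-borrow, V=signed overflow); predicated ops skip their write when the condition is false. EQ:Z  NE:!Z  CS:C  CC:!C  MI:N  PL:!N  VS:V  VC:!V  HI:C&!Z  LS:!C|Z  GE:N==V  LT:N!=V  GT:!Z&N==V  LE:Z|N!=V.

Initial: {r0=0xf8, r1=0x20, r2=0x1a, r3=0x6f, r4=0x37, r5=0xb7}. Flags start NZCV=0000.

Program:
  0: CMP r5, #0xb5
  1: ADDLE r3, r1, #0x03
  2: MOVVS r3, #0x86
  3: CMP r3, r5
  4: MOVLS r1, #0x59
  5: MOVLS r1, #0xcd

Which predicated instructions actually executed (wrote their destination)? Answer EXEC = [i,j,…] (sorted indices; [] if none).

[0] flags=0010 → (cmp)
[1] flags=0010 LE?F → skip
[2] flags=0010 VS?F → skip
[3] flags=1001 → (cmp)
[4] flags=1001 LS?T → r1=0x59
[5] flags=1001 LS?T → r1=0xcd

EXEC = [4,5]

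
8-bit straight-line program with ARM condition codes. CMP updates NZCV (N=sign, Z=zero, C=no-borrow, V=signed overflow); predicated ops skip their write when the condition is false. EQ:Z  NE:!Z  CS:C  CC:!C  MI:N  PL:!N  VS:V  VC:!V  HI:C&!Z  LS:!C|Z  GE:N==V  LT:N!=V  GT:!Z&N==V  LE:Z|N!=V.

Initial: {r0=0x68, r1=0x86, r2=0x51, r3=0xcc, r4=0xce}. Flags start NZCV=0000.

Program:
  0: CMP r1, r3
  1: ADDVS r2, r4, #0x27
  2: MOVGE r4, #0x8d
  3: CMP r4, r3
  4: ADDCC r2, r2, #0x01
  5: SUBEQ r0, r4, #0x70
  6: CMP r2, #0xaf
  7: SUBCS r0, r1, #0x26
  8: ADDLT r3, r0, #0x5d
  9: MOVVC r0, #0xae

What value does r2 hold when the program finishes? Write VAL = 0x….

0: ✓ CMP  NZCV=1000
1: · ADDVS
2: · MOVGE
3: ✓ CMP  NZCV=0010
4: · ADDCC
5: · SUBEQ
6: ✓ CMP  NZCV=1001
7: · SUBCS
8: · ADDLT
9: · MOVVC

VAL = 0x51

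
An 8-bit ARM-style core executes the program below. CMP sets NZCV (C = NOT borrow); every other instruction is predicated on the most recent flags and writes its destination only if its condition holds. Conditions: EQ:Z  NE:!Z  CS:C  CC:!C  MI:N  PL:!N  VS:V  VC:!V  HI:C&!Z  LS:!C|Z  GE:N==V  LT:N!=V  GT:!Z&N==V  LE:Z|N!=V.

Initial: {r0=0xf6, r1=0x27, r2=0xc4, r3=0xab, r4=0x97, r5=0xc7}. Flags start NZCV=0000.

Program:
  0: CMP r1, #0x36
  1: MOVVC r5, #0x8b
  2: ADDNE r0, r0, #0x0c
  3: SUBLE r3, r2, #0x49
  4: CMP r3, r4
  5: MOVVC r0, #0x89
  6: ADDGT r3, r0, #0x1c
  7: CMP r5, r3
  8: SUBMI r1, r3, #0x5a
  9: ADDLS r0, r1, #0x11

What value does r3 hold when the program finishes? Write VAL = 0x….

VAL = 0x1e

[0] flags=1000 → (cmp)
[1] flags=1000 VC?T → r5=0x8b
[2] flags=1000 NE?T → r0=0x02
[3] flags=1000 LE?T → r3=0x7b
[4] flags=1001 → (cmp)
[5] flags=1001 VC?F → skip
[6] flags=1001 GT?T → r3=0x1e
[7] flags=0011 → (cmp)
[8] flags=0011 MI?F → skip
[9] flags=0011 LS?F → skip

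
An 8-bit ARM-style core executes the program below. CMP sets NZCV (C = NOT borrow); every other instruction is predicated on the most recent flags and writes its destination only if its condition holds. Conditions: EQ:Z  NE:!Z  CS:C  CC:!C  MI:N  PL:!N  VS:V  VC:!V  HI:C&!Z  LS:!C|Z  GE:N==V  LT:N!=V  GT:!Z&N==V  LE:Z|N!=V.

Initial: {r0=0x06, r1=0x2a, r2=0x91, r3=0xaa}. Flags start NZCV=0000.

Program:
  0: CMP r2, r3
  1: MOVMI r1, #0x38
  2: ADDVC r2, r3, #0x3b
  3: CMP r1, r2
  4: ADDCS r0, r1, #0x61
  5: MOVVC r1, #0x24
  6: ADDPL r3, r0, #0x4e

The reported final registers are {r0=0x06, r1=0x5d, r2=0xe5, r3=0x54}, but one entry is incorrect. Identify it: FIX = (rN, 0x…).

0: ✓ CMP  NZCV=1000
1: ✓ MOVMI  r1←0x38
2: ✓ ADDVC  r2←0xe5
3: ✓ CMP  NZCV=0000
4: · ADDCS
5: ✓ MOVVC  r1←0x24
6: ✓ ADDPL  r3←0x54

FIX = (r1, 0x24)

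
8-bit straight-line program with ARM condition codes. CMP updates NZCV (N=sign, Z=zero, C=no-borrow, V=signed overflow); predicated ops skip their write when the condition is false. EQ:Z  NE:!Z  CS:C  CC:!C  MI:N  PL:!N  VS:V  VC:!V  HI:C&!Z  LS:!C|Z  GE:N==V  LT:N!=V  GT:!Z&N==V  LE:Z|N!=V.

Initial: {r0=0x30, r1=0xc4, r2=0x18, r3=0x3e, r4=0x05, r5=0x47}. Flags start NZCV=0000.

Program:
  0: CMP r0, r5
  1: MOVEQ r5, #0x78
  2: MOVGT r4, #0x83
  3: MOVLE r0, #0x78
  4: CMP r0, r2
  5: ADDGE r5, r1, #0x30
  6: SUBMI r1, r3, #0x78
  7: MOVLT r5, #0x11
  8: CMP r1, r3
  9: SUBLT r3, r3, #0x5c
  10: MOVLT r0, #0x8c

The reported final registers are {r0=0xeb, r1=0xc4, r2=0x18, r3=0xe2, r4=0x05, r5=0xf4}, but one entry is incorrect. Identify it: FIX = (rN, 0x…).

0: ✓ CMP  NZCV=1000
1: · MOVEQ
2: · MOVGT
3: ✓ MOVLE  r0←0x78
4: ✓ CMP  NZCV=0010
5: ✓ ADDGE  r5←0xf4
6: · SUBMI
7: · MOVLT
8: ✓ CMP  NZCV=1010
9: ✓ SUBLT  r3←0xe2
10: ✓ MOVLT  r0←0x8c

FIX = (r0, 0x8c)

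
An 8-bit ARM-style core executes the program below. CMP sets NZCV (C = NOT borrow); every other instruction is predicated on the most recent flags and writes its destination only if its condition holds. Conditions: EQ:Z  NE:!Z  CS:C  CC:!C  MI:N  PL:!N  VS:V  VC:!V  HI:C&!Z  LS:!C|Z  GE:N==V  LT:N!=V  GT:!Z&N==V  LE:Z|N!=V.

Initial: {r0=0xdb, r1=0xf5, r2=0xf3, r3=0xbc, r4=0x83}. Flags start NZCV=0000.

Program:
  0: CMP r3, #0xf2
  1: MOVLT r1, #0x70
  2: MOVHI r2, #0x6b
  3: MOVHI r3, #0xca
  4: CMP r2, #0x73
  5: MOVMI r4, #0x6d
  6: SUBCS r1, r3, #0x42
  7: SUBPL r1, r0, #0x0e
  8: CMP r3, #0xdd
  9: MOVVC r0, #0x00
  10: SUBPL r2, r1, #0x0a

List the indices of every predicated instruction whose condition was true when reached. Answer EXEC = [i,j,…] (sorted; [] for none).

[0] flags=1000 → (cmp)
[1] flags=1000 LT?T → r1=0x70
[2] flags=1000 HI?F → skip
[3] flags=1000 HI?F → skip
[4] flags=1010 → (cmp)
[5] flags=1010 MI?T → r4=0x6d
[6] flags=1010 CS?T → r1=0x7a
[7] flags=1010 PL?F → skip
[8] flags=1000 → (cmp)
[9] flags=1000 VC?T → r0=0x00
[10] flags=1000 PL?F → skip

EXEC = [1,5,6,9]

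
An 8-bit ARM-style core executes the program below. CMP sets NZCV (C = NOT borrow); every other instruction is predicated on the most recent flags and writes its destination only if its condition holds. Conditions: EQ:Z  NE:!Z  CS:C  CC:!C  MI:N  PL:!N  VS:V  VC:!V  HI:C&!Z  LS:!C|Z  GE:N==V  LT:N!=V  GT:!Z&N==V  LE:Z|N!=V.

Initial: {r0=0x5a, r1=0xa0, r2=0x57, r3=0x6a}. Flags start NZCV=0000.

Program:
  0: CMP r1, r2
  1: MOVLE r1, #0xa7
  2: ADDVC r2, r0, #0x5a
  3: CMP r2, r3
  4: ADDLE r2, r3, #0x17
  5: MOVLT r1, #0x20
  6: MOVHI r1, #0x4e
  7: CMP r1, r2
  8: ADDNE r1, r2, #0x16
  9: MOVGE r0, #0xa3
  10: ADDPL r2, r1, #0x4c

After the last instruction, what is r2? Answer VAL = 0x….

VAL = 0x81

[0] flags=0011 → (cmp)
[1] flags=0011 LE?T → r1=0xa7
[2] flags=0011 VC?F → skip
[3] flags=1000 → (cmp)
[4] flags=1000 LE?T → r2=0x81
[5] flags=1000 LT?T → r1=0x20
[6] flags=1000 HI?F → skip
[7] flags=1001 → (cmp)
[8] flags=1001 NE?T → r1=0x97
[9] flags=1001 GE?T → r0=0xa3
[10] flags=1001 PL?F → skip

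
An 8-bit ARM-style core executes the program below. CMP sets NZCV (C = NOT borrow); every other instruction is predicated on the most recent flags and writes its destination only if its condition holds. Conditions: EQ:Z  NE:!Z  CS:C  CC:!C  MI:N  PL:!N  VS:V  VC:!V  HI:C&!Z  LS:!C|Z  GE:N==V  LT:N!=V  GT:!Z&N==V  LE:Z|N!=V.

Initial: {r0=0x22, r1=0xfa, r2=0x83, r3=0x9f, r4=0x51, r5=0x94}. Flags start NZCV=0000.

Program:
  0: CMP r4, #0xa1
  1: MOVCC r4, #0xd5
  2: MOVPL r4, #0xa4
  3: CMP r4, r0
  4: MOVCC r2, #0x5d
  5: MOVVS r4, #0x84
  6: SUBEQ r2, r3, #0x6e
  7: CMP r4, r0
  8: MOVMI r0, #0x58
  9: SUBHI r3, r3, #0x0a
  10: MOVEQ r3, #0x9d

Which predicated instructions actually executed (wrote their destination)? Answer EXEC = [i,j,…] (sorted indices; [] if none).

[0] flags=1001 → (cmp)
[1] flags=1001 CC?T → r4=0xd5
[2] flags=1001 PL?F → skip
[3] flags=1010 → (cmp)
[4] flags=1010 CC?F → skip
[5] flags=1010 VS?F → skip
[6] flags=1010 EQ?F → skip
[7] flags=1010 → (cmp)
[8] flags=1010 MI?T → r0=0x58
[9] flags=1010 HI?T → r3=0x95
[10] flags=1010 EQ?F → skip

EXEC = [1,8,9]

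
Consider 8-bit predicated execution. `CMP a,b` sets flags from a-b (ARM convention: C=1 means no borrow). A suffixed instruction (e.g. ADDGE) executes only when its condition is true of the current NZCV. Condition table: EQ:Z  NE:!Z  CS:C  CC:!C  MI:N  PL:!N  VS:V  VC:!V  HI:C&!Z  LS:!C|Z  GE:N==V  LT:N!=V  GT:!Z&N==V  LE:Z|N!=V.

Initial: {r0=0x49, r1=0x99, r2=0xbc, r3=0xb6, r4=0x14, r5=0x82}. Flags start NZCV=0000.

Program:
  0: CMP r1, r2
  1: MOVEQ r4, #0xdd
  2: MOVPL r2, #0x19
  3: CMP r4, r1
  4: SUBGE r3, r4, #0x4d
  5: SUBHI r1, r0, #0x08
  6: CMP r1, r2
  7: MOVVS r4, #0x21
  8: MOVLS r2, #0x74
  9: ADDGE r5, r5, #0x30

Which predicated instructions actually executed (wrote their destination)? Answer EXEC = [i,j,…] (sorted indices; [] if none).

[0] flags=1000 → (cmp)
[1] flags=1000 EQ?F → skip
[2] flags=1000 PL?F → skip
[3] flags=0000 → (cmp)
[4] flags=0000 GE?T → r3=0xc7
[5] flags=0000 HI?F → skip
[6] flags=1000 → (cmp)
[7] flags=1000 VS?F → skip
[8] flags=1000 LS?T → r2=0x74
[9] flags=1000 GE?F → skip

EXEC = [4,8]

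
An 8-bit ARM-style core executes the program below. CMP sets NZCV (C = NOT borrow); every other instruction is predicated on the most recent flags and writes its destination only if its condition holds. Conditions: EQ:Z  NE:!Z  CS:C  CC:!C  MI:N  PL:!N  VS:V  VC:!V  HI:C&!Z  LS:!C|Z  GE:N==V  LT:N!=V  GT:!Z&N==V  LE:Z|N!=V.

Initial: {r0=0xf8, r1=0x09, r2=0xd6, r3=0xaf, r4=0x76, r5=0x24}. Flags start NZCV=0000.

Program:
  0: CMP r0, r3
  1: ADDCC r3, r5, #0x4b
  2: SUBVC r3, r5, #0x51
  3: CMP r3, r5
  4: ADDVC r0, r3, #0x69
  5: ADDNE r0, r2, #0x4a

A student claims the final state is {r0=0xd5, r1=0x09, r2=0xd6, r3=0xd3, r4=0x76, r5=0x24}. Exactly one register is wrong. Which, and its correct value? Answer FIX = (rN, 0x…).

[0] flags=0010 → (cmp)
[1] flags=0010 CC?F → skip
[2] flags=0010 VC?T → r3=0xd3
[3] flags=1010 → (cmp)
[4] flags=1010 VC?T → r0=0x3c
[5] flags=1010 NE?T → r0=0x20

FIX = (r0, 0x20)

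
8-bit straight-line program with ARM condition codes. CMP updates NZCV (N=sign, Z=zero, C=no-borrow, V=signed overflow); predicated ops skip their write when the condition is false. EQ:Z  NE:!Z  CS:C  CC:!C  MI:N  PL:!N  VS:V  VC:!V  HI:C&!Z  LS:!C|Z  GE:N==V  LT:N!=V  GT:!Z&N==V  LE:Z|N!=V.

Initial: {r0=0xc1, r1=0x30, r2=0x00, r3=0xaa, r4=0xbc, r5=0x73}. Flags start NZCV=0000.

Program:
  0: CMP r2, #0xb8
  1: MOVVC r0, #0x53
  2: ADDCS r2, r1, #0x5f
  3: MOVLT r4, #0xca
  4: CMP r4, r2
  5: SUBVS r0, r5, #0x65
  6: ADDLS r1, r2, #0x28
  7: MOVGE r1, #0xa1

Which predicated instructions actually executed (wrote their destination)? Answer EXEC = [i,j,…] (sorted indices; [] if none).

EXEC = [1]

[0] flags=0000 → (cmp)
[1] flags=0000 VC?T → r0=0x53
[2] flags=0000 CS?F → skip
[3] flags=0000 LT?F → skip
[4] flags=1010 → (cmp)
[5] flags=1010 VS?F → skip
[6] flags=1010 LS?F → skip
[7] flags=1010 GE?F → skip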